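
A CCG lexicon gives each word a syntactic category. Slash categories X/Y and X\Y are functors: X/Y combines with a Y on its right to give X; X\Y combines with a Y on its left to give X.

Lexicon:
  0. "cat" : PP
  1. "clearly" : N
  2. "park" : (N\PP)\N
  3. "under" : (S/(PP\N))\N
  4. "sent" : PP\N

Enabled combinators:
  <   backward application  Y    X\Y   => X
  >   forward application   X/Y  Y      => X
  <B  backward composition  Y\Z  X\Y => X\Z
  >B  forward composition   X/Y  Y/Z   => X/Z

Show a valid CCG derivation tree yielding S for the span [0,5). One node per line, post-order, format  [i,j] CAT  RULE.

[0,1] PP  lex  "cat"
[1,2] N  lex  "clearly"
[2,3] (N\PP)\N  lex  "park"
[1,3] N\PP  <  k=2
[0,3] N  <  k=1
[3,4] (S/(PP\N))\N  lex  "under"
[0,4] S/(PP\N)  <  k=3
[4,5] PP\N  lex  "sent"
[0,5] S  >  k=4

[0,5] S   >
  [0,4] S/(PP\N)   <
    [0,3] N   <
      [0,1] "cat" : PP
      [1,3] N\PP   <
        [1,2] "clearly" : N
        [2,3] "park" : (N\PP)\N
    [3,4] "under" : (S/(PP\N))\N
  [4,5] "sent" : PP\N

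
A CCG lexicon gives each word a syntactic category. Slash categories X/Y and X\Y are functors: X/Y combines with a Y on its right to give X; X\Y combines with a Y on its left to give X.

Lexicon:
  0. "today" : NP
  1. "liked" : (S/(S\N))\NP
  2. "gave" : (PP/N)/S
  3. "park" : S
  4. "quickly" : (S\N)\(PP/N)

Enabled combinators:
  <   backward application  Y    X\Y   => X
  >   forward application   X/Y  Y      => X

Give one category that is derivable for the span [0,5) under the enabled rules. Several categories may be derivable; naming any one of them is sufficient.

[0,5] S   >
  [0,2] S/(S\N)   <
    [0,1] "today" : NP
    [1,2] "liked" : (S/(S\N))\NP
  [2,5] S\N   <
    [2,4] PP/N   >
      [2,3] "gave" : (PP/N)/S
      [3,4] "park" : S
    [4,5] "quickly" : (S\N)\(PP/N)

S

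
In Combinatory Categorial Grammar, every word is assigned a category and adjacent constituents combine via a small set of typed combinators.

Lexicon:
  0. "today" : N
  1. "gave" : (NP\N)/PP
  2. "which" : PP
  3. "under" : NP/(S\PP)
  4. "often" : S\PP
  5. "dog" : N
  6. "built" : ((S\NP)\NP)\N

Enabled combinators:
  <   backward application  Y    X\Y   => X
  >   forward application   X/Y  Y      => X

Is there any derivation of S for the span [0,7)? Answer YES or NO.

YES

[0,7] S   <
  [0,3] NP   <
    [0,1] "today" : N
    [1,3] NP\N   >
      [1,2] "gave" : (NP\N)/PP
      [2,3] "which" : PP
  [3,7] S\NP   <
    [3,5] NP   >
      [3,4] "under" : NP/(S\PP)
      [4,5] "often" : S\PP
    [5,7] (S\NP)\NP   <
      [5,6] "dog" : N
      [6,7] "built" : ((S\NP)\NP)\N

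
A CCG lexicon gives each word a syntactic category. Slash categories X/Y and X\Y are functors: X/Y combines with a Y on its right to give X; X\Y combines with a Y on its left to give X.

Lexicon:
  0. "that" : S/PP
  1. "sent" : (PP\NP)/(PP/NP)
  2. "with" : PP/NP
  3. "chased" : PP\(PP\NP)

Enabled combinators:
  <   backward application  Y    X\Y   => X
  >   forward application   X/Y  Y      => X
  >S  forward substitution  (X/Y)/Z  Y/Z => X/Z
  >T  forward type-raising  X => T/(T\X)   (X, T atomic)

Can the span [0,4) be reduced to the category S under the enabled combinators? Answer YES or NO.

YES

[0,4] S   >
  [0,1] "that" : S/PP
  [1,4] PP   <
    [1,3] PP\NP   >
      [1,2] "sent" : (PP\NP)/(PP/NP)
      [2,3] "with" : PP/NP
    [3,4] "chased" : PP\(PP\NP)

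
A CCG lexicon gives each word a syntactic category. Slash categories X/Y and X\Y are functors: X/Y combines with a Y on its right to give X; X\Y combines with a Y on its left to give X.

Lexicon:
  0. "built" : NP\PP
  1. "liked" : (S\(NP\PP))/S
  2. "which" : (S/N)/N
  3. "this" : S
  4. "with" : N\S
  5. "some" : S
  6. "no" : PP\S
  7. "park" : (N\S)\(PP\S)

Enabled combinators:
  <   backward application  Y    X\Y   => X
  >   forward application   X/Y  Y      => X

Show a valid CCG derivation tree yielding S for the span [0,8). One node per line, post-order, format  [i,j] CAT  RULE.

[0,8] S   <
  [0,1] "built" : NP\PP
  [1,8] S\(NP\PP)   >
    [1,2] "liked" : (S\(NP\PP))/S
    [2,8] S   >
      [2,5] S/N   >
        [2,3] "which" : (S/N)/N
        [3,5] N   <
          [3,4] "this" : S
          [4,5] "with" : N\S
      [5,8] N   <
        [5,6] "some" : S
        [6,8] N\S   <
          [6,7] "no" : PP\S
          [7,8] "park" : (N\S)\(PP\S)

[0,1] NP\PP  lex  "built"
[1,2] (S\(NP\PP))/S  lex  "liked"
[2,3] (S/N)/N  lex  "which"
[3,4] S  lex  "this"
[4,5] N\S  lex  "with"
[3,5] N  <  k=4
[2,5] S/N  >  k=3
[5,6] S  lex  "some"
[6,7] PP\S  lex  "no"
[7,8] (N\S)\(PP\S)  lex  "park"
[6,8] N\S  <  k=7
[5,8] N  <  k=6
[2,8] S  >  k=5
[1,8] S\(NP\PP)  >  k=2
[0,8] S  <  k=1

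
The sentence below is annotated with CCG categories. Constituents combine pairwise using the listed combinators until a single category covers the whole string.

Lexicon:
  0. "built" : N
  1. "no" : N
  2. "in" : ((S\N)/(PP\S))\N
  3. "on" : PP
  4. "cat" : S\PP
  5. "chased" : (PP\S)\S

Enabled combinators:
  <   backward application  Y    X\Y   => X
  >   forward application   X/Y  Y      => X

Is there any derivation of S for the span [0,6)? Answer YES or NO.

[0,6] S   <
  [0,1] "built" : N
  [1,6] S\N   >
    [1,3] (S\N)/(PP\S)   <
      [1,2] "no" : N
      [2,3] "in" : ((S\N)/(PP\S))\N
    [3,6] PP\S   <
      [3,5] S   <
        [3,4] "on" : PP
        [4,5] "cat" : S\PP
      [5,6] "chased" : (PP\S)\S

YES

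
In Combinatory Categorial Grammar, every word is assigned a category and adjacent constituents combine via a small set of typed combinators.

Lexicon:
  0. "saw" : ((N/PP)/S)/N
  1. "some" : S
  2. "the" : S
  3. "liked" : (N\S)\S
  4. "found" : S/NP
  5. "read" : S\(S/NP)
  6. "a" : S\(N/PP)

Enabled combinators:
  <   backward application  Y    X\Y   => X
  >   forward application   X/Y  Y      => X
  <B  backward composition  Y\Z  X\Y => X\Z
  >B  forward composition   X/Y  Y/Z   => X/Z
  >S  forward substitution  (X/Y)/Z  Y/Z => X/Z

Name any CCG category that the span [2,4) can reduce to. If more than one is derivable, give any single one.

N\S

[0,7] S   <
  [0,6] N/PP   >
    [0,4] (N/PP)/S   >
      [0,1] "saw" : ((N/PP)/S)/N
      [1,4] N   <
        [1,2] "some" : S
        [2,4] N\S   <
          [2,3] "the" : S
          [3,4] "liked" : (N\S)\S
    [4,6] S   <
      [4,5] "found" : S/NP
      [5,6] "read" : S\(S/NP)
  [6,7] "a" : S\(N/PP)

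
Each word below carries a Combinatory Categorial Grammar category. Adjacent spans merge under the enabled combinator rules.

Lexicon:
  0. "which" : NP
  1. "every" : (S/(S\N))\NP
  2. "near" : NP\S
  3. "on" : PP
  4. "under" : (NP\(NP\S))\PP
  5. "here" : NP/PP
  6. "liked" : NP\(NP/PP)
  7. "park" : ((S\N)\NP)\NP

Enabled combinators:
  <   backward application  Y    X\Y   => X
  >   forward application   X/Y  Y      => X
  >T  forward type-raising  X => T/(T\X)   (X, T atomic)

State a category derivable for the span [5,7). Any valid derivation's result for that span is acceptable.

NP

[0,8] S   >
  [0,2] S/(S\N)   <
    [0,1] "which" : NP
    [1,2] "every" : (S/(S\N))\NP
  [2,8] S\N   <
    [2,5] NP   <
      [2,3] "near" : NP\S
      [3,5] NP\(NP\S)   <
        [3,4] "on" : PP
        [4,5] "under" : (NP\(NP\S))\PP
    [5,8] (S\N)\NP   <
      [5,7] NP   <
        [5,6] "here" : NP/PP
        [6,7] "liked" : NP\(NP/PP)
      [7,8] "park" : ((S\N)\NP)\NP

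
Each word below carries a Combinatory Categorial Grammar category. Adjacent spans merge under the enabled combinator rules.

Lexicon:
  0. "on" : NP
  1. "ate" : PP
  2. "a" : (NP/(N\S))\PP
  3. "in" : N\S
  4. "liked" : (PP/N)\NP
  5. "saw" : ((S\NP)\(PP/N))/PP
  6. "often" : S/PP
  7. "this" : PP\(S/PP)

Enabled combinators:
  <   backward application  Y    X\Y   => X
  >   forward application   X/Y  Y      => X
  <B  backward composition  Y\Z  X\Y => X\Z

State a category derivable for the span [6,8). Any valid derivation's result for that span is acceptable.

[0,8] S   <
  [0,1] "on" : NP
  [1,8] S\NP   <
    [1,5] PP/N   <
      [1,4] NP   >
        [1,3] NP/(N\S)   <
          [1,2] "ate" : PP
          [2,3] "a" : (NP/(N\S))\PP
        [3,4] "in" : N\S
      [4,5] "liked" : (PP/N)\NP
    [5,8] (S\NP)\(PP/N)   >
      [5,6] "saw" : ((S\NP)\(PP/N))/PP
      [6,8] PP   <
        [6,7] "often" : S/PP
        [7,8] "this" : PP\(S/PP)

PP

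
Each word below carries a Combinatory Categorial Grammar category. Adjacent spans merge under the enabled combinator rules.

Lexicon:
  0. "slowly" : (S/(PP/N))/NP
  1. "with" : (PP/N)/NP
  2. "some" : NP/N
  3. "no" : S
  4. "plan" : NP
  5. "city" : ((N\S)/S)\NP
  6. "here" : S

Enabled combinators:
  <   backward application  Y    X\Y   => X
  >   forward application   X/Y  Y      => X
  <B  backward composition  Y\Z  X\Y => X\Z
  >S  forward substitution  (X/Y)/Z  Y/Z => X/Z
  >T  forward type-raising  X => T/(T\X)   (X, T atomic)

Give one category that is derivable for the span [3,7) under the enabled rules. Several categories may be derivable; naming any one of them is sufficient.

N

[0,7] S   >
  [0,2] S/NP   >S
    [0,1] "slowly" : (S/(PP/N))/NP
    [1,2] "with" : (PP/N)/NP
  [2,7] NP   >
    [2,3] "some" : NP/N
    [3,7] N   >
      [3,4] N/(N\S)   >T
        [3,4] "no" : S
      [4,7] N\S   >
        [4,6] (N\S)/S   <
          [4,5] "plan" : NP
          [5,6] "city" : ((N\S)/S)\NP
        [6,7] "here" : S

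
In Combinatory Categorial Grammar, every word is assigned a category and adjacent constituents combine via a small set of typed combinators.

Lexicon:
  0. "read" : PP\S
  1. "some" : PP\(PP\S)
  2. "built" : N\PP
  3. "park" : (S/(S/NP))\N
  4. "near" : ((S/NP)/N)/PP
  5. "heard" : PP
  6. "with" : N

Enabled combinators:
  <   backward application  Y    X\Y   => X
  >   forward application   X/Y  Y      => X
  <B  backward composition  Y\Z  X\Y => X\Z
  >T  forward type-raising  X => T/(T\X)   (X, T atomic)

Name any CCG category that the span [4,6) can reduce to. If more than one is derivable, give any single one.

[0,7] S   >
  [0,4] S/(S/NP)   <
    [0,3] N   <
      [0,2] PP   <
        [0,1] "read" : PP\S
        [1,2] "some" : PP\(PP\S)
      [2,3] "built" : N\PP
    [3,4] "park" : (S/(S/NP))\N
  [4,7] S/NP   >
    [4,6] (S/NP)/N   >
      [4,5] "near" : ((S/NP)/N)/PP
      [5,6] "heard" : PP
    [6,7] "with" : N

(S/NP)/N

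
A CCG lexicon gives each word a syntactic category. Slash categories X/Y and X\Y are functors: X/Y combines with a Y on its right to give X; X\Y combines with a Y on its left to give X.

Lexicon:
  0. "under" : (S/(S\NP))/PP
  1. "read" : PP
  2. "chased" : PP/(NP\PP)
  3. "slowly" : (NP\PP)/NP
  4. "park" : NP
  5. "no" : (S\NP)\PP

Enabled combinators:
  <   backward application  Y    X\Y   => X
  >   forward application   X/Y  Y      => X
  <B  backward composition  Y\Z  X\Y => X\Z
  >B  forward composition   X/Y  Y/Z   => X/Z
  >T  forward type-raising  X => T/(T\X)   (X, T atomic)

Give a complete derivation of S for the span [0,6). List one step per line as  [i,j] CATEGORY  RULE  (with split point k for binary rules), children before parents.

[0,1] (S/(S\NP))/PP  lex  "under"
[1,2] PP  lex  "read"
[0,2] S/(S\NP)  >  k=1
[2,3] PP/(NP\PP)  lex  "chased"
[3,4] (NP\PP)/NP  lex  "slowly"
[4,5] NP  lex  "park"
[3,5] NP\PP  >  k=4
[2,5] PP  >  k=3
[5,6] (S\NP)\PP  lex  "no"
[2,6] S\NP  <  k=5
[0,6] S  >  k=2

[0,6] S   >
  [0,2] S/(S\NP)   >
    [0,1] "under" : (S/(S\NP))/PP
    [1,2] "read" : PP
  [2,6] S\NP   <
    [2,5] PP   >
      [2,3] "chased" : PP/(NP\PP)
      [3,5] NP\PP   >
        [3,4] "slowly" : (NP\PP)/NP
        [4,5] "park" : NP
    [5,6] "no" : (S\NP)\PP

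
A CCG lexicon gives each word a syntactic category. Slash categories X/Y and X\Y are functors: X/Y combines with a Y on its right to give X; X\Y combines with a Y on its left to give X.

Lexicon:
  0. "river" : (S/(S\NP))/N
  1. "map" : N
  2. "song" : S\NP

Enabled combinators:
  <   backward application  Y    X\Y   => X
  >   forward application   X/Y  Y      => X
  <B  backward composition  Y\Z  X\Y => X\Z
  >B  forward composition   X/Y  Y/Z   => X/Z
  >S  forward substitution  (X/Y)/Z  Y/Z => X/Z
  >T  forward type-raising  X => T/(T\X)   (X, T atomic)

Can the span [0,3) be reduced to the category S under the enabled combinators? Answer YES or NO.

[0,3] S   >
  [0,2] S/(S\NP)   >
    [0,1] "river" : (S/(S\NP))/N
    [1,2] "map" : N
  [2,3] "song" : S\NP

YES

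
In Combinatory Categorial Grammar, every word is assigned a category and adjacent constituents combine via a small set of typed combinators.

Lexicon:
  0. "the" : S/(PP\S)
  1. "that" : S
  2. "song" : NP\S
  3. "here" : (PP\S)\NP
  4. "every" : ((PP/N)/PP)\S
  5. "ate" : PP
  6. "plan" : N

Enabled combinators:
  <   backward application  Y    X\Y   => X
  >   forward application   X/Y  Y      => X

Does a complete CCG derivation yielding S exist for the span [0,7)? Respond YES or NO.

NO

S/(PP\S) S NP\S (PP\S)\NP ((PP/N)/PP)\S PP N
CKY chart[0,7] = {PP}; S ∉ chart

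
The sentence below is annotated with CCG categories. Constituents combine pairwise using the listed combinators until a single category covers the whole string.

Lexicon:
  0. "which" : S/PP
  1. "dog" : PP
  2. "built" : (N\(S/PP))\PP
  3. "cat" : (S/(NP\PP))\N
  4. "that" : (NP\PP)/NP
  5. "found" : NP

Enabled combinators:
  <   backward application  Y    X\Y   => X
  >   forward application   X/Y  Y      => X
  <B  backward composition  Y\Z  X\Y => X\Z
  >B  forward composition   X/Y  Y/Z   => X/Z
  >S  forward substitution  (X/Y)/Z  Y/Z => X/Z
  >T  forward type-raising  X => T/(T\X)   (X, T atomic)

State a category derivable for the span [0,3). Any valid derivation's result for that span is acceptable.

[0,6] S   >
  [0,4] S/(NP\PP)   <
    [0,3] N   <
      [0,1] "which" : S/PP
      [1,3] N\(S/PP)   <
        [1,2] "dog" : PP
        [2,3] "built" : (N\(S/PP))\PP
    [3,4] "cat" : (S/(NP\PP))\N
  [4,6] NP\PP   >
    [4,5] "that" : (NP\PP)/NP
    [5,6] "found" : NP

N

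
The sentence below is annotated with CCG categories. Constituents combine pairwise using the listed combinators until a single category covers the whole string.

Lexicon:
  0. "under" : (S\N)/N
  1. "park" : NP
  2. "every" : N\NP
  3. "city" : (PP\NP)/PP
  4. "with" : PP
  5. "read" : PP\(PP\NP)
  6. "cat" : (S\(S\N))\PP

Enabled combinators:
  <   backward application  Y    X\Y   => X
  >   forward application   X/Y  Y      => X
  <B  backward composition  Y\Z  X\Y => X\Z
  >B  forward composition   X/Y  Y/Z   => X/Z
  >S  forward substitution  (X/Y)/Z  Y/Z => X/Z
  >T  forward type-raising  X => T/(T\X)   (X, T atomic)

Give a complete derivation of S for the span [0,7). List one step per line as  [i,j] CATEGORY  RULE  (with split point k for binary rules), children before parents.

[0,7] S   <
  [0,3] S\N   >
    [0,1] "under" : (S\N)/N
    [1,3] N   >
      [1,2] N/(N\NP)   >T
        [1,2] "park" : NP
      [2,3] "every" : N\NP
  [3,7] S\(S\N)   <
    [3,6] PP   <
      [3,5] PP\NP   >
        [3,4] "city" : (PP\NP)/PP
        [4,5] "with" : PP
      [5,6] "read" : PP\(PP\NP)
    [6,7] "cat" : (S\(S\N))\PP

[0,1] (S\N)/N  lex  "under"
[1,2] NP  lex  "park"
[1,2] N/(N\NP)  >T
[2,3] N\NP  lex  "every"
[1,3] N  >  k=2
[0,3] S\N  >  k=1
[3,4] (PP\NP)/PP  lex  "city"
[4,5] PP  lex  "with"
[3,5] PP\NP  >  k=4
[5,6] PP\(PP\NP)  lex  "read"
[3,6] PP  <  k=5
[6,7] (S\(S\N))\PP  lex  "cat"
[3,7] S\(S\N)  <  k=6
[0,7] S  <  k=3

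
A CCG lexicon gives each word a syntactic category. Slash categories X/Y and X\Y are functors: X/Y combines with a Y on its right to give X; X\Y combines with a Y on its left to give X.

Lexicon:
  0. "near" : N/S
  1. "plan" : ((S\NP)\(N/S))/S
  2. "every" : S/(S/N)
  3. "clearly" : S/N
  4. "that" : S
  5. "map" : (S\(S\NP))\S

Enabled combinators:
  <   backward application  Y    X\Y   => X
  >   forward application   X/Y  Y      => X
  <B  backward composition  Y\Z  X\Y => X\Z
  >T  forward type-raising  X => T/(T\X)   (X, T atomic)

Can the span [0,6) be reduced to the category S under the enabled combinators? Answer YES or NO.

YES

[0,6] S   <
  [0,4] S\NP   <
    [0,1] "near" : N/S
    [1,4] (S\NP)\(N/S)   >
      [1,2] "plan" : ((S\NP)\(N/S))/S
      [2,4] S   >
        [2,3] "every" : S/(S/N)
        [3,4] "clearly" : S/N
  [4,6] S\(S\NP)   <
    [4,5] "that" : S
    [5,6] "map" : (S\(S\NP))\S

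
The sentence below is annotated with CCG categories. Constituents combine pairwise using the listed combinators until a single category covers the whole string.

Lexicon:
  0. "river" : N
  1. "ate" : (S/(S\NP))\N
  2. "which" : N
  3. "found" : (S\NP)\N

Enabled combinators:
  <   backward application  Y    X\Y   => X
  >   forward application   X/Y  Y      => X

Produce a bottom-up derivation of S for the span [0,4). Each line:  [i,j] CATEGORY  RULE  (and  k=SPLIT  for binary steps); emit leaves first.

[0,1] N  lex  "river"
[1,2] (S/(S\NP))\N  lex  "ate"
[0,2] S/(S\NP)  <  k=1
[2,3] N  lex  "which"
[3,4] (S\NP)\N  lex  "found"
[2,4] S\NP  <  k=3
[0,4] S  >  k=2

[0,4] S   >
  [0,2] S/(S\NP)   <
    [0,1] "river" : N
    [1,2] "ate" : (S/(S\NP))\N
  [2,4] S\NP   <
    [2,3] "which" : N
    [3,4] "found" : (S\NP)\N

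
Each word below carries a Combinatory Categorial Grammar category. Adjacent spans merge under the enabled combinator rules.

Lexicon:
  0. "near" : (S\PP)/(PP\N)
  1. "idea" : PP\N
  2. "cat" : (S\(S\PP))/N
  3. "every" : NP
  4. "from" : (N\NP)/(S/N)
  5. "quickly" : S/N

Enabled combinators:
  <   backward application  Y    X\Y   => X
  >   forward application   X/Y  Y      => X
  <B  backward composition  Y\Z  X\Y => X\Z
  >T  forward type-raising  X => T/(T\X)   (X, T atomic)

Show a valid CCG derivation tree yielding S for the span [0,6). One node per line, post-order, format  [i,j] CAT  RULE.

[0,6] S   <
  [0,2] S\PP   >
    [0,1] "near" : (S\PP)/(PP\N)
    [1,2] "idea" : PP\N
  [2,6] S\(S\PP)   >
    [2,3] "cat" : (S\(S\PP))/N
    [3,6] N   <
      [3,4] "every" : NP
      [4,6] N\NP   >
        [4,5] "from" : (N\NP)/(S/N)
        [5,6] "quickly" : S/N

[0,1] (S\PP)/(PP\N)  lex  "near"
[1,2] PP\N  lex  "idea"
[0,2] S\PP  >  k=1
[2,3] (S\(S\PP))/N  lex  "cat"
[3,4] NP  lex  "every"
[4,5] (N\NP)/(S/N)  lex  "from"
[5,6] S/N  lex  "quickly"
[4,6] N\NP  >  k=5
[3,6] N  <  k=4
[2,6] S\(S\PP)  >  k=3
[0,6] S  <  k=2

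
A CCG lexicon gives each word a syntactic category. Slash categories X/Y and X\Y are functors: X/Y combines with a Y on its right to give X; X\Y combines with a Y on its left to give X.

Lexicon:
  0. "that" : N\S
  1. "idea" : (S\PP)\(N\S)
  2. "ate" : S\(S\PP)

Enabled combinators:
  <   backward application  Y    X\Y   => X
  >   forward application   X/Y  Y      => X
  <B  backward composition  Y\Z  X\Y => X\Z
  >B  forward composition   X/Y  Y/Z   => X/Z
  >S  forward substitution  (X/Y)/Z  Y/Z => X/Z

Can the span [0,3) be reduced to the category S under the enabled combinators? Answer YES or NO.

[0,3] S   <
  [0,2] S\PP   <
    [0,1] "that" : N\S
    [1,2] "idea" : (S\PP)\(N\S)
  [2,3] "ate" : S\(S\PP)

YES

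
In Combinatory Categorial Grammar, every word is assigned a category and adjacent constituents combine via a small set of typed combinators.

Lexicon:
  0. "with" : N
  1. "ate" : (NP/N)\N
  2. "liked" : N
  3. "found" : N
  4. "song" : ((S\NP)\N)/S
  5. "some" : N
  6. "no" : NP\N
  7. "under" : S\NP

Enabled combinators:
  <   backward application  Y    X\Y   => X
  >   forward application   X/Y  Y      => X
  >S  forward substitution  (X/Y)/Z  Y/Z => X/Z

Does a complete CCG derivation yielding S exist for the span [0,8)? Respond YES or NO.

YES

[0,8] S   <
  [0,3] NP   >
    [0,2] NP/N   <
      [0,1] "with" : N
      [1,2] "ate" : (NP/N)\N
    [2,3] "liked" : N
  [3,8] S\NP   <
    [3,4] "found" : N
    [4,8] (S\NP)\N   >
      [4,5] "song" : ((S\NP)\N)/S
      [5,8] S   <
        [5,7] NP   <
          [5,6] "some" : N
          [6,7] "no" : NP\N
        [7,8] "under" : S\NP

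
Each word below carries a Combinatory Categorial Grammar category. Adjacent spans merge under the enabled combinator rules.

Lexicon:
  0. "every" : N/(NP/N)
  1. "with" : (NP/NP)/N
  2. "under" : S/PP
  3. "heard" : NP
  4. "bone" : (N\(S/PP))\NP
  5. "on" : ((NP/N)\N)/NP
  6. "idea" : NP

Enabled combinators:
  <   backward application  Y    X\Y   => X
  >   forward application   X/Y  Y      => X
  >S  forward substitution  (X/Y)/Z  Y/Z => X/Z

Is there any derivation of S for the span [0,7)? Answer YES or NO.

NO

N/(NP/N) (NP/NP)/N S/PP NP (N\(S/PP))\NP ((NP/N)\N)/NP NP
CKY chart[0,7] = {N}; S ∉ chart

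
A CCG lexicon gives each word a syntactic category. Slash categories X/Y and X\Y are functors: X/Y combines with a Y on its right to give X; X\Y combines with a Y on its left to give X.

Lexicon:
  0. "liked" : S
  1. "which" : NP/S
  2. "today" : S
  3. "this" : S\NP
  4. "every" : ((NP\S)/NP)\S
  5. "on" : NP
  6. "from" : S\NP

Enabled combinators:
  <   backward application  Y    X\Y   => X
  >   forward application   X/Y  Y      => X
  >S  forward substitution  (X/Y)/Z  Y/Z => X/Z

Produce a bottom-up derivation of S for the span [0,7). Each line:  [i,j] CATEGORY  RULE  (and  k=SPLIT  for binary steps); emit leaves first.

[0,1] S  lex  "liked"
[1,2] NP/S  lex  "which"
[2,3] S  lex  "today"
[1,3] NP  >  k=2
[3,4] S\NP  lex  "this"
[1,4] S  <  k=3
[4,5] ((NP\S)/NP)\S  lex  "every"
[1,5] (NP\S)/NP  <  k=4
[5,6] NP  lex  "on"
[1,6] NP\S  >  k=5
[0,6] NP  <  k=1
[6,7] S\NP  lex  "from"
[0,7] S  <  k=6

[0,7] S   <
  [0,6] NP   <
    [0,1] "liked" : S
    [1,6] NP\S   >
      [1,5] (NP\S)/NP   <
        [1,4] S   <
          [1,3] NP   >
            [1,2] "which" : NP/S
            [2,3] "today" : S
          [3,4] "this" : S\NP
        [4,5] "every" : ((NP\S)/NP)\S
      [5,6] "on" : NP
  [6,7] "from" : S\NP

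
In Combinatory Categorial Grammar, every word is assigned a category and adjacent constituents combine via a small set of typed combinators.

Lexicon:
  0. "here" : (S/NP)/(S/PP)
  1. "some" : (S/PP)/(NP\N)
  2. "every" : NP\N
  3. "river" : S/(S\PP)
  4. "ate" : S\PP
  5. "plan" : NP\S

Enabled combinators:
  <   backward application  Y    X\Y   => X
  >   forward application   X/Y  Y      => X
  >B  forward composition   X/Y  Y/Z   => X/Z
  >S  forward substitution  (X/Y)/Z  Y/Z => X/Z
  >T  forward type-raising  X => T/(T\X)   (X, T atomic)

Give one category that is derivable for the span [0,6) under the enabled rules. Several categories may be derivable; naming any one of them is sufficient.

[0,6] S   >
  [0,3] S/NP   >
    [0,1] "here" : (S/NP)/(S/PP)
    [1,3] S/PP   >
      [1,2] "some" : (S/PP)/(NP\N)
      [2,3] "every" : NP\N
  [3,6] NP   <
    [3,5] S   >
      [3,4] "river" : S/(S\PP)
      [4,5] "ate" : S\PP
    [5,6] "plan" : NP\S

S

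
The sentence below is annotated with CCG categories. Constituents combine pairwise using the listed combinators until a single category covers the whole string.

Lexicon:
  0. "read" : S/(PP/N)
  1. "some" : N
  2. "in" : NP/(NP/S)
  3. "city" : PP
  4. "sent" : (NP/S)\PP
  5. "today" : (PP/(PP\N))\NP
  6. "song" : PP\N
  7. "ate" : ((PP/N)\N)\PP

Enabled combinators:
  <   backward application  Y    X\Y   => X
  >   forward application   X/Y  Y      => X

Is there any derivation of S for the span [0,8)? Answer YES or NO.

YES

[0,8] S   >
  [0,1] "read" : S/(PP/N)
  [1,8] PP/N   <
    [1,2] "some" : N
    [2,8] (PP/N)\N   <
      [2,7] PP   >
        [2,6] PP/(PP\N)   <
          [2,5] NP   >
            [2,3] "in" : NP/(NP/S)
            [3,5] NP/S   <
              [3,4] "city" : PP
              [4,5] "sent" : (NP/S)\PP
          [5,6] "today" : (PP/(PP\N))\NP
        [6,7] "song" : PP\N
      [7,8] "ate" : ((PP/N)\N)\PP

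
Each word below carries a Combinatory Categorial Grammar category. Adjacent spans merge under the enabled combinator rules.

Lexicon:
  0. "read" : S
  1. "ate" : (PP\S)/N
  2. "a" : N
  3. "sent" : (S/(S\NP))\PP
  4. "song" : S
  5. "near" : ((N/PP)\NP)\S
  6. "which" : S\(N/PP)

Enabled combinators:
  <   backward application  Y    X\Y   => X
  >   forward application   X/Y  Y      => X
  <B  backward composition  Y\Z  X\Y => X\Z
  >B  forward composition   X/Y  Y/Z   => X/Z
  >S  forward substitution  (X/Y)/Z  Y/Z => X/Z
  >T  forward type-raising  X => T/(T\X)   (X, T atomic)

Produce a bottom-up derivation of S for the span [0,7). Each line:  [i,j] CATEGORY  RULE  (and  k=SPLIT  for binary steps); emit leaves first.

[0,7] S   >
  [0,4] S/(S\NP)   <
    [0,3] PP   >
      [0,1] PP/(PP\S)   >T
        [0,1] "read" : S
      [1,3] PP\S   >
        [1,2] "ate" : (PP\S)/N
        [2,3] "a" : N
    [3,4] "sent" : (S/(S\NP))\PP
  [4,7] S\NP   <B
    [4,6] (N/PP)\NP   <
      [4,5] "song" : S
      [5,6] "near" : ((N/PP)\NP)\S
    [6,7] "which" : S\(N/PP)

[0,1] S  lex  "read"
[0,1] PP/(PP\S)  >T
[1,2] (PP\S)/N  lex  "ate"
[2,3] N  lex  "a"
[1,3] PP\S  >  k=2
[0,3] PP  >  k=1
[3,4] (S/(S\NP))\PP  lex  "sent"
[0,4] S/(S\NP)  <  k=3
[4,5] S  lex  "song"
[5,6] ((N/PP)\NP)\S  lex  "near"
[4,6] (N/PP)\NP  <  k=5
[6,7] S\(N/PP)  lex  "which"
[4,7] S\NP  <B  k=6
[0,7] S  >  k=4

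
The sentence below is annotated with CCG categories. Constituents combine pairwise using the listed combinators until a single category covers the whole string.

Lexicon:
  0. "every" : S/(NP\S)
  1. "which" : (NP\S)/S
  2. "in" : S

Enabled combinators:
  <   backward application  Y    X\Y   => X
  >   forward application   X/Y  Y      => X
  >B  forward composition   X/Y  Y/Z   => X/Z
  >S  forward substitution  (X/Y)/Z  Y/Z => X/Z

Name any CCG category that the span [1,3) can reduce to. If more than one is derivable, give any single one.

NP\S

[0,3] S   >
  [0,1] "every" : S/(NP\S)
  [1,3] NP\S   >
    [1,2] "which" : (NP\S)/S
    [2,3] "in" : S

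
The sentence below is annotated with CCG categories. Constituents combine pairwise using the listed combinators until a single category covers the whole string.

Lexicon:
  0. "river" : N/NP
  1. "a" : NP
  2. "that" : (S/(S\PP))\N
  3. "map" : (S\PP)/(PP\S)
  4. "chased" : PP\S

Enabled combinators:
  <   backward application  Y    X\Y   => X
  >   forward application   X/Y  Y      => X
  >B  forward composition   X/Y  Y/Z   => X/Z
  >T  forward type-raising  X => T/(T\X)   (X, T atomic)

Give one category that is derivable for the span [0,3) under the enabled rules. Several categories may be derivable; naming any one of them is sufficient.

S/(S\PP)

[0,5] S   >
  [0,3] S/(S\PP)   <
    [0,2] N   >
      [0,1] "river" : N/NP
      [1,2] "a" : NP
    [2,3] "that" : (S/(S\PP))\N
  [3,5] S\PP   >
    [3,4] "map" : (S\PP)/(PP\S)
    [4,5] "chased" : PP\S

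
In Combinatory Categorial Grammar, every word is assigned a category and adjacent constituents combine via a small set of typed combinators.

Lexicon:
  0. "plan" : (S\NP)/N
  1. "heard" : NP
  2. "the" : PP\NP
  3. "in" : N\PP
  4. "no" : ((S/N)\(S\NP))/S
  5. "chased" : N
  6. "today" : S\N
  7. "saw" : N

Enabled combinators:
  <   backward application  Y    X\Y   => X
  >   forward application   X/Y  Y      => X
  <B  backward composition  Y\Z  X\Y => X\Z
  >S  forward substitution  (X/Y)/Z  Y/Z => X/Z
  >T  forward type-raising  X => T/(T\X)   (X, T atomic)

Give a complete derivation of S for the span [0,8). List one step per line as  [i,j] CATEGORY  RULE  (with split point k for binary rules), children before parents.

[0,8] S   >
  [0,7] S/N   <
    [0,4] S\NP   >
      [0,1] "plan" : (S\NP)/N
      [1,4] N   <
        [1,3] PP   <
          [1,2] "heard" : NP
          [2,3] "the" : PP\NP
        [3,4] "in" : N\PP
    [4,7] (S/N)\(S\NP)   >
      [4,5] "no" : ((S/N)\(S\NP))/S
      [5,7] S   <
        [5,6] "chased" : N
        [6,7] "today" : S\N
  [7,8] "saw" : N

[0,1] (S\NP)/N  lex  "plan"
[1,2] NP  lex  "heard"
[2,3] PP\NP  lex  "the"
[1,3] PP  <  k=2
[3,4] N\PP  lex  "in"
[1,4] N  <  k=3
[0,4] S\NP  >  k=1
[4,5] ((S/N)\(S\NP))/S  lex  "no"
[5,6] N  lex  "chased"
[6,7] S\N  lex  "today"
[5,7] S  <  k=6
[4,7] (S/N)\(S\NP)  >  k=5
[0,7] S/N  <  k=4
[7,8] N  lex  "saw"
[0,8] S  >  k=7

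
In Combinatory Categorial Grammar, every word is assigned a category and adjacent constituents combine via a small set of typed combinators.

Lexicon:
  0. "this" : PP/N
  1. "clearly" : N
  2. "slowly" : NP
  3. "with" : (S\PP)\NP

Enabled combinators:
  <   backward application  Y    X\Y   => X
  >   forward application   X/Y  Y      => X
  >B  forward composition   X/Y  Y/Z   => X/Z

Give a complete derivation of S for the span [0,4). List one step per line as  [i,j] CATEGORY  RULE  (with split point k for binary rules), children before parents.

[0,4] S   <
  [0,2] PP   >
    [0,1] "this" : PP/N
    [1,2] "clearly" : N
  [2,4] S\PP   <
    [2,3] "slowly" : NP
    [3,4] "with" : (S\PP)\NP

[0,1] PP/N  lex  "this"
[1,2] N  lex  "clearly"
[0,2] PP  >  k=1
[2,3] NP  lex  "slowly"
[3,4] (S\PP)\NP  lex  "with"
[2,4] S\PP  <  k=3
[0,4] S  <  k=2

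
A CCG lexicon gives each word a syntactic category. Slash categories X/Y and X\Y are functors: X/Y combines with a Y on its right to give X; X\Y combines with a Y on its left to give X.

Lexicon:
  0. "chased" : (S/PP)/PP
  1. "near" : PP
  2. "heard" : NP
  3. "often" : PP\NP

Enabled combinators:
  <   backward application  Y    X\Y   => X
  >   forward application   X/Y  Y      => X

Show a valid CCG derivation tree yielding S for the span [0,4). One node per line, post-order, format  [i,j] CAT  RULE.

[0,4] S   >
  [0,2] S/PP   >
    [0,1] "chased" : (S/PP)/PP
    [1,2] "near" : PP
  [2,4] PP   <
    [2,3] "heard" : NP
    [3,4] "often" : PP\NP

[0,1] (S/PP)/PP  lex  "chased"
[1,2] PP  lex  "near"
[0,2] S/PP  >  k=1
[2,3] NP  lex  "heard"
[3,4] PP\NP  lex  "often"
[2,4] PP  <  k=3
[0,4] S  >  k=2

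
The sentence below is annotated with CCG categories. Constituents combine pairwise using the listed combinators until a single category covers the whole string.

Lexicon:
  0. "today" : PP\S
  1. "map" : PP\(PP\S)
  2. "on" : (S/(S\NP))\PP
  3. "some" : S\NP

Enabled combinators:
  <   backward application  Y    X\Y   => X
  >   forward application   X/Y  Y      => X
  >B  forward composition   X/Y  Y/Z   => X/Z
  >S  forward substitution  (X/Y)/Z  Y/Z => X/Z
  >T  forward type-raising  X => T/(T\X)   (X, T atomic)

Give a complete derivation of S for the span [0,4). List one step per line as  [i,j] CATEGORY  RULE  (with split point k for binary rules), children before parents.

[0,1] PP\S  lex  "today"
[1,2] PP\(PP\S)  lex  "map"
[0,2] PP  <  k=1
[2,3] (S/(S\NP))\PP  lex  "on"
[0,3] S/(S\NP)  <  k=2
[3,4] S\NP  lex  "some"
[0,4] S  >  k=3

[0,4] S   >
  [0,3] S/(S\NP)   <
    [0,2] PP   <
      [0,1] "today" : PP\S
      [1,2] "map" : PP\(PP\S)
    [2,3] "on" : (S/(S\NP))\PP
  [3,4] "some" : S\NP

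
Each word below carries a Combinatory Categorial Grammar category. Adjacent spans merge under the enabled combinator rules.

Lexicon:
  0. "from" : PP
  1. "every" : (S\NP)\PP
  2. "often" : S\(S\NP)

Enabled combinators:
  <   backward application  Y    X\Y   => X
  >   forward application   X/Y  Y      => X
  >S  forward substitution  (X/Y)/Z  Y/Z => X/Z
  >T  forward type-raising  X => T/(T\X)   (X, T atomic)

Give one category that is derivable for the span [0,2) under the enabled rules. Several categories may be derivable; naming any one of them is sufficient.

S\NP

[0,3] S   <
  [0,2] S\NP   <
    [0,1] "from" : PP
    [1,2] "every" : (S\NP)\PP
  [2,3] "often" : S\(S\NP)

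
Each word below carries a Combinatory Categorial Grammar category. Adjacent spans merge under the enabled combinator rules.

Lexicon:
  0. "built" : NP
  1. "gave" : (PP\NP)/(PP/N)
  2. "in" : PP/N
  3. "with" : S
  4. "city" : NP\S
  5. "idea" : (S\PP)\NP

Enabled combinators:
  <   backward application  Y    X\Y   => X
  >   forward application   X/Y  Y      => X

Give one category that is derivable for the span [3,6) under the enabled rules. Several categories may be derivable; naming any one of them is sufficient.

[0,6] S   <
  [0,3] PP   <
    [0,1] "built" : NP
    [1,3] PP\NP   >
      [1,2] "gave" : (PP\NP)/(PP/N)
      [2,3] "in" : PP/N
  [3,6] S\PP   <
    [3,5] NP   <
      [3,4] "with" : S
      [4,5] "city" : NP\S
    [5,6] "idea" : (S\PP)\NP

S\PP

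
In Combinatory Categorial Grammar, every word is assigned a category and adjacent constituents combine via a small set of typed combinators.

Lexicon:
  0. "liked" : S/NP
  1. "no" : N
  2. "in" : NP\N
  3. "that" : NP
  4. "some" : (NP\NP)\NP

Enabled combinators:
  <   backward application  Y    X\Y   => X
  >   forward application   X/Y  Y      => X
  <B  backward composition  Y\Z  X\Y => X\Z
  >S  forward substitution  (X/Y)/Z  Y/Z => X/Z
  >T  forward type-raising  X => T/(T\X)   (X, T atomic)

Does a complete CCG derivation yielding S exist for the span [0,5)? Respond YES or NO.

[0,5] S   >
  [0,1] "liked" : S/NP
  [1,5] NP   <
    [1,2] "no" : N
    [2,5] NP\N   <B
      [2,3] "in" : NP\N
      [3,5] NP\NP   <
        [3,4] "that" : NP
        [4,5] "some" : (NP\NP)\NP

YES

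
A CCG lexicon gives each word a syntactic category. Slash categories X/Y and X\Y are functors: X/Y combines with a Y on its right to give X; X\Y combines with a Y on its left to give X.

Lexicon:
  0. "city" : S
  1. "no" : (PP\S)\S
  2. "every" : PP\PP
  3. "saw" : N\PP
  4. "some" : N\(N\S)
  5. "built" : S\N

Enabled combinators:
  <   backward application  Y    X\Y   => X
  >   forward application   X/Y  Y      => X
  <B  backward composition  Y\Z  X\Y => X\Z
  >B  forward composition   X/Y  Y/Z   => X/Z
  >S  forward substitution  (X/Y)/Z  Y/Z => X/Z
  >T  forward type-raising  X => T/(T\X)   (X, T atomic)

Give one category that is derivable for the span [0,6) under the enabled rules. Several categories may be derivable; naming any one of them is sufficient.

S

[0,6] S   <
  [0,5] N   <
    [0,4] N\S   <B
      [0,2] PP\S   <
        [0,1] "city" : S
        [1,2] "no" : (PP\S)\S
      [2,4] N\PP   <B
        [2,3] "every" : PP\PP
        [3,4] "saw" : N\PP
    [4,5] "some" : N\(N\S)
  [5,6] "built" : S\N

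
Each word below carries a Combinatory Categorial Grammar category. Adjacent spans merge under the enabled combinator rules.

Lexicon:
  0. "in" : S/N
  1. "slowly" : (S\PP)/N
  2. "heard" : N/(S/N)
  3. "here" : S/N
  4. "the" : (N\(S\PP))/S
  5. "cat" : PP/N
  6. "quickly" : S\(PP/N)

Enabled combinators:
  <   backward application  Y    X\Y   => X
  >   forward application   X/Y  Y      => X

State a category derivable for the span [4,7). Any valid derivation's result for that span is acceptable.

[0,7] S   >
  [0,1] "in" : S/N
  [1,7] N   <
    [1,4] S\PP   >
      [1,2] "slowly" : (S\PP)/N
      [2,4] N   >
        [2,3] "heard" : N/(S/N)
        [3,4] "here" : S/N
    [4,7] N\(S\PP)   >
      [4,5] "the" : (N\(S\PP))/S
      [5,7] S   <
        [5,6] "cat" : PP/N
        [6,7] "quickly" : S\(PP/N)

N\(S\PP)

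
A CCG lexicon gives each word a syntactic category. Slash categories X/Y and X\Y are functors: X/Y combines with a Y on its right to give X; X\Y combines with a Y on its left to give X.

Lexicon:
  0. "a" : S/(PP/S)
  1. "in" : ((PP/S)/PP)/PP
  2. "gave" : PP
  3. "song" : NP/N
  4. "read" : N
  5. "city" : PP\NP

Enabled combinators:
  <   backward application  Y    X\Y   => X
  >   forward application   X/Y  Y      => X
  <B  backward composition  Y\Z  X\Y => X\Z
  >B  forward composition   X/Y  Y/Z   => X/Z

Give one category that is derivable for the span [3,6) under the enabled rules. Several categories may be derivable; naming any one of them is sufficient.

[0,6] S   >
  [0,3] S/PP   >B
    [0,1] "a" : S/(PP/S)
    [1,3] (PP/S)/PP   >
      [1,2] "in" : ((PP/S)/PP)/PP
      [2,3] "gave" : PP
  [3,6] PP   <
    [3,5] NP   >
      [3,4] "song" : NP/N
      [4,5] "read" : N
    [5,6] "city" : PP\NP

PP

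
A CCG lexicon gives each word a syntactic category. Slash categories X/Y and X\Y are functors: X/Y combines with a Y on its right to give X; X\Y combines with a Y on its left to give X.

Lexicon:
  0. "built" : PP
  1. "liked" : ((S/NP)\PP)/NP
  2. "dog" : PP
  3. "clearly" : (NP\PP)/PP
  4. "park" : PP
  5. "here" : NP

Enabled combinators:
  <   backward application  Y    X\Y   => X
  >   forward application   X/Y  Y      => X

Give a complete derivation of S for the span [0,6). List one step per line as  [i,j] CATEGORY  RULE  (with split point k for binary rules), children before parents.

[0,1] PP  lex  "built"
[1,2] ((S/NP)\PP)/NP  lex  "liked"
[2,3] PP  lex  "dog"
[3,4] (NP\PP)/PP  lex  "clearly"
[4,5] PP  lex  "park"
[3,5] NP\PP  >  k=4
[2,5] NP  <  k=3
[1,5] (S/NP)\PP  >  k=2
[0,5] S/NP  <  k=1
[5,6] NP  lex  "here"
[0,6] S  >  k=5

[0,6] S   >
  [0,5] S/NP   <
    [0,1] "built" : PP
    [1,5] (S/NP)\PP   >
      [1,2] "liked" : ((S/NP)\PP)/NP
      [2,5] NP   <
        [2,3] "dog" : PP
        [3,5] NP\PP   >
          [3,4] "clearly" : (NP\PP)/PP
          [4,5] "park" : PP
  [5,6] "here" : NP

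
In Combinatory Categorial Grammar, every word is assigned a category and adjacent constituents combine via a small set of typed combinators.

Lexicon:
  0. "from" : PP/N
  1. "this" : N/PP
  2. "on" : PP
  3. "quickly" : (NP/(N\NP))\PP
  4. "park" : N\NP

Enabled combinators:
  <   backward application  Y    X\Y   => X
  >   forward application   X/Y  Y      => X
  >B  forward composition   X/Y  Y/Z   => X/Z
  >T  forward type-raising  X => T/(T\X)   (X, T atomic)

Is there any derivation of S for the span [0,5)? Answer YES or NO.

NO

PP/N N/PP PP (NP/(N\NP))\PP N\NP
CKY chart[0,5] = {N/(N\NP), NP, NP/(NP\NP), PP/(PP\NP), S/(S\NP)}; S ∉ chart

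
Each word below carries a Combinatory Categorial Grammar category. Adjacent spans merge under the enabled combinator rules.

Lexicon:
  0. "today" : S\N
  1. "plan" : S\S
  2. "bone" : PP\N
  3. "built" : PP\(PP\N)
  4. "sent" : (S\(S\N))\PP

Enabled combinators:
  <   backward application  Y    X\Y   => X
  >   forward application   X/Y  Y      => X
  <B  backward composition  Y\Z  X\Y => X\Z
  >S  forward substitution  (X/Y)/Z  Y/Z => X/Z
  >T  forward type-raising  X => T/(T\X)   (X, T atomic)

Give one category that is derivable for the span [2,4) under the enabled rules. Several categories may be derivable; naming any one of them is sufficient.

[0,5] S   <
  [0,2] S\N   <B
    [0,1] "today" : S\N
    [1,2] "plan" : S\S
  [2,5] S\(S\N)   <
    [2,4] PP   <
      [2,3] "bone" : PP\N
      [3,4] "built" : PP\(PP\N)
    [4,5] "sent" : (S\(S\N))\PP

PP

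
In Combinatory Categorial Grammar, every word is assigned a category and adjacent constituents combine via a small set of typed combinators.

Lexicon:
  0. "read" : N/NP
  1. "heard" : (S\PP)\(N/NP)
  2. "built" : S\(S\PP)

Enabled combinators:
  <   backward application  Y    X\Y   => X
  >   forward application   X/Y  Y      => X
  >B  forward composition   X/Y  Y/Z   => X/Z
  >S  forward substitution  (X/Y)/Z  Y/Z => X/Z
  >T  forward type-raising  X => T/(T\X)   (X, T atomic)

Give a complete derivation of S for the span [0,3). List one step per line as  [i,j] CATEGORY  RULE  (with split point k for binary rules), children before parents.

[0,1] N/NP  lex  "read"
[1,2] (S\PP)\(N/NP)  lex  "heard"
[0,2] S\PP  <  k=1
[2,3] S\(S\PP)  lex  "built"
[0,3] S  <  k=2

[0,3] S   <
  [0,2] S\PP   <
    [0,1] "read" : N/NP
    [1,2] "heard" : (S\PP)\(N/NP)
  [2,3] "built" : S\(S\PP)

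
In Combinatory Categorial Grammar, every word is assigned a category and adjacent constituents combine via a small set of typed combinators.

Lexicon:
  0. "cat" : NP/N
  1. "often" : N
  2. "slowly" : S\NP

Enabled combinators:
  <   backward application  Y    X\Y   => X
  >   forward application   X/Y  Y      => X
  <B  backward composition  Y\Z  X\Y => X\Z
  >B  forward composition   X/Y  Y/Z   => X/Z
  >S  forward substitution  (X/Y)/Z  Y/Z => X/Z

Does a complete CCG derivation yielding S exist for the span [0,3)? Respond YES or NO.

YES

[0,3] S   <
  [0,2] NP   >
    [0,1] "cat" : NP/N
    [1,2] "often" : N
  [2,3] "slowly" : S\NP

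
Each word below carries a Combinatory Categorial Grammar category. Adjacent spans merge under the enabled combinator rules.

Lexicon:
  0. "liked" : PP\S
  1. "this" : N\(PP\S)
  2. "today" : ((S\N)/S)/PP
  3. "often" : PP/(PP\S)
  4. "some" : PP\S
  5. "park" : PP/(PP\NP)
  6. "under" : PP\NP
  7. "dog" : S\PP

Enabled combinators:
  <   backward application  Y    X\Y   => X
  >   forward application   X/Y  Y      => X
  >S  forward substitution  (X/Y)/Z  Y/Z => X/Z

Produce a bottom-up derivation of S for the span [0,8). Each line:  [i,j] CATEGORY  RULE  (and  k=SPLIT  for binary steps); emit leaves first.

[0,1] PP\S  lex  "liked"
[1,2] N\(PP\S)  lex  "this"
[0,2] N  <  k=1
[2,3] ((S\N)/S)/PP  lex  "today"
[3,4] PP/(PP\S)  lex  "often"
[4,5] PP\S  lex  "some"
[3,5] PP  >  k=4
[2,5] (S\N)/S  >  k=3
[5,6] PP/(PP\NP)  lex  "park"
[6,7] PP\NP  lex  "under"
[5,7] PP  >  k=6
[7,8] S\PP  lex  "dog"
[5,8] S  <  k=7
[2,8] S\N  >  k=5
[0,8] S  <  k=2

[0,8] S   <
  [0,2] N   <
    [0,1] "liked" : PP\S
    [1,2] "this" : N\(PP\S)
  [2,8] S\N   >
    [2,5] (S\N)/S   >
      [2,3] "today" : ((S\N)/S)/PP
      [3,5] PP   >
        [3,4] "often" : PP/(PP\S)
        [4,5] "some" : PP\S
    [5,8] S   <
      [5,7] PP   >
        [5,6] "park" : PP/(PP\NP)
        [6,7] "under" : PP\NP
      [7,8] "dog" : S\PP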